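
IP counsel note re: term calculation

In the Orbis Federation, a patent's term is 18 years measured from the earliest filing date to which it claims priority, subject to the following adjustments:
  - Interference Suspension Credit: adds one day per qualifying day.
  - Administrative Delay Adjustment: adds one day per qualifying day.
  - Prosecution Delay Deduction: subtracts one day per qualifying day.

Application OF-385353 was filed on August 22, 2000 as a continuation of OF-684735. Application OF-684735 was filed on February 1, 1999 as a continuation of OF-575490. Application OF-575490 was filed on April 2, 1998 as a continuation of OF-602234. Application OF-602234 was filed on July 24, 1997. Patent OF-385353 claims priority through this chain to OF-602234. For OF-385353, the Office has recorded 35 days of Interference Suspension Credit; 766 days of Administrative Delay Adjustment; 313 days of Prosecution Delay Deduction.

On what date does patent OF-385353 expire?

2016-11-23

Earliest priority filing: 24 July 1997.
Base term: 24 July 1997 + 18 years → 24 July 2015.
Interference Suspension Credit: +35 days → 28 August 2015.
Administrative Delay Adjustment: +766 days → 2 October 2017.
Prosecution Delay Deduction: −313 days → 23 November 2016.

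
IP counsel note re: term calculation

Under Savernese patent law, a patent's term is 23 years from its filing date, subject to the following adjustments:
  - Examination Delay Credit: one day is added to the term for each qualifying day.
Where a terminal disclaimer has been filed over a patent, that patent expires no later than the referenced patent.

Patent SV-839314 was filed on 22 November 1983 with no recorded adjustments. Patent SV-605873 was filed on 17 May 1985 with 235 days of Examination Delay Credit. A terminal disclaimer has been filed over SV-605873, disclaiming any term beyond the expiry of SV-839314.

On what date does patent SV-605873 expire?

November 22, 2006

Natural term of SV-605873:
  Base: filing + 23 years → 17 May 2008.
  Examination Delay Credit: +235 days → 7 January 2009.
Expiry of referenced patent SV-839314:
  Base: filing + 23 years → 22 November 2006.
Terminal disclaimer: SV-605873 expires on the earlier of 7 January 2009 and 22 November 2006.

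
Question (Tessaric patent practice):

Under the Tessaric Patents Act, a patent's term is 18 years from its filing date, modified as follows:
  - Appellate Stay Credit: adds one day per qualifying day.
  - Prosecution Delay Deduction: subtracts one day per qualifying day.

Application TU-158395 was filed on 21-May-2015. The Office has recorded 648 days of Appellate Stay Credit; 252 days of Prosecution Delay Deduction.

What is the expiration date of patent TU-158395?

Base term: filing date + 18 years → 21 May 2033.
Appellate Stay Credit: +648 days → 28 February 2035.
Prosecution Delay Deduction: −252 days → 21 June 2034.

2034-06-21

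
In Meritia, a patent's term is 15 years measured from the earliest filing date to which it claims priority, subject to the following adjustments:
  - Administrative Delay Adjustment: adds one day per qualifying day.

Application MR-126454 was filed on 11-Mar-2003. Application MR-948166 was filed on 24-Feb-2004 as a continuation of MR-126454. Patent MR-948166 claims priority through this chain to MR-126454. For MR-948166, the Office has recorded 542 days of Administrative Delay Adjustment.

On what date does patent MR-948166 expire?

Earliest priority filing: 11 March 2003.
Base term: 11 March 2003 + 15 years → 11 March 2018.
Administrative Delay Adjustment: +542 days → 4 September 2019.

September 4, 2019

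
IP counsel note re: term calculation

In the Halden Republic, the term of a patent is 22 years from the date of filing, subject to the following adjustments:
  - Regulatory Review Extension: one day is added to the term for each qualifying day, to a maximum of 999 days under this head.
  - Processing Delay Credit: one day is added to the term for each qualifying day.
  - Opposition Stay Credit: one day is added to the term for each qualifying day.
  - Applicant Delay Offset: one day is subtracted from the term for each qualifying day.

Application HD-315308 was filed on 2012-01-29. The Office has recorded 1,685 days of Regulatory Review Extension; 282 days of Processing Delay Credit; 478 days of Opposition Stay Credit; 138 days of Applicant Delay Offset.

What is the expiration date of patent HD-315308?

Base term: filing date + 22 years → 29 January 2034.
Regulatory Review Extension: 1685 days claimed exceeds the 999-day cap, so +999 days → 24 October 2036.
Processing Delay Credit: +282 days → 2 August 2037.
Opposition Stay Credit: +478 days → 23 November 2038.
Applicant Delay Offset: −138 days → 8 July 2038.

2038-07-08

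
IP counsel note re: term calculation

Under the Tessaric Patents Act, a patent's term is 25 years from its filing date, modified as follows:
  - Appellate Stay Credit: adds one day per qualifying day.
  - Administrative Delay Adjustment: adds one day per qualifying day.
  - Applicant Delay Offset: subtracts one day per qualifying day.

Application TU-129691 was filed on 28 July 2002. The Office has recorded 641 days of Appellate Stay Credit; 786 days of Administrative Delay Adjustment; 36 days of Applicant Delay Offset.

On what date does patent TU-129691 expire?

Base term: filing date + 25 years → 28 July 2027.
Appellate Stay Credit: +641 days → 29 April 2029.
Administrative Delay Adjustment: +786 days → 24 June 2031.
Applicant Delay Offset: −36 days → 19 May 2031.

2031-05-19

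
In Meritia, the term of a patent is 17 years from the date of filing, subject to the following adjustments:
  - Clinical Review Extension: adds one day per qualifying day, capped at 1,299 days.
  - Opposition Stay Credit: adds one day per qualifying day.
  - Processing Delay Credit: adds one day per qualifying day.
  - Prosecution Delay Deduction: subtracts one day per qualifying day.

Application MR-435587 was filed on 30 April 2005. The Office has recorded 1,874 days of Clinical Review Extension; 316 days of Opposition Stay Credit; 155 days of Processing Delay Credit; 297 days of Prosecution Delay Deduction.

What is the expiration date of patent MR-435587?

Base term: filing date + 17 years → 30 April 2022.
Clinical Review Extension: 1874 days claimed exceeds the 1299-day cap, so +1299 days → 19 November 2025.
Opposition Stay Credit: +316 days → 1 October 2026.
Processing Delay Credit: +155 days → 5 March 2027.
Prosecution Delay Deduction: −297 days → 12 May 2026.

2026-05-12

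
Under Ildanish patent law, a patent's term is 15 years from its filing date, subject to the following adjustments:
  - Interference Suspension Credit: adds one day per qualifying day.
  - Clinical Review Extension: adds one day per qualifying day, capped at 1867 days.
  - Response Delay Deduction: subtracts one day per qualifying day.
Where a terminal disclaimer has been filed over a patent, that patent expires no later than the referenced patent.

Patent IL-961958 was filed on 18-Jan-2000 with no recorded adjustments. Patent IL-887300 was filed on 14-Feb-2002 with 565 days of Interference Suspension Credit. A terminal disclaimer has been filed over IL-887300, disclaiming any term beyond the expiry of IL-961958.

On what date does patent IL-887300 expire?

Natural term of IL-887300:
  Base: filing + 15 years → 14 February 2017.
  Interference Suspension Credit: +565 days → 2 September 2018.
Expiry of referenced patent IL-961958:
  Base: filing + 15 years → 18 January 2015.
Terminal disclaimer: IL-887300 expires on the earlier of 2 September 2018 and 18 January 2015.

January 18, 2015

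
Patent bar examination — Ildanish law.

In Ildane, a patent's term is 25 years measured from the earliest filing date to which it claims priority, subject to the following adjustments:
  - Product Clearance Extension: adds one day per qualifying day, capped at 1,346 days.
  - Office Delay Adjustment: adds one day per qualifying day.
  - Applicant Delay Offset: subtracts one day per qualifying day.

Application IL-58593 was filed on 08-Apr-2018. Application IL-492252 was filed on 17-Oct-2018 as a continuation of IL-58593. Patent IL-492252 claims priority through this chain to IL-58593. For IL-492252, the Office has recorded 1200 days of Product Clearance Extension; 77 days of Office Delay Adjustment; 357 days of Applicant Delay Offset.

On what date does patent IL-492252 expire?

2045-10-14

Earliest priority filing: 8 April 2018.
Base term: 8 April 2018 + 25 years → 8 April 2043.
Product Clearance Extension: 1200 days (within the 1346-day cap) → +1200 days → 21 July 2046.
Office Delay Adjustment: +77 days → 6 October 2046.
Applicant Delay Offset: −357 days → 14 October 2045.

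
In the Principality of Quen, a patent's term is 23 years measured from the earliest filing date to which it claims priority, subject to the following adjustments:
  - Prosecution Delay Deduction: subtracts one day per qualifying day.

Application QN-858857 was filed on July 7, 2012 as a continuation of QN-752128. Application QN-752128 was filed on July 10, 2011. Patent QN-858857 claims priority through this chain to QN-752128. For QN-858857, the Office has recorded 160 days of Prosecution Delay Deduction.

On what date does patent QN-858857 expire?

January 31, 2034

Earliest priority filing: 10 July 2011.
Base term: 10 July 2011 + 23 years → 10 July 2034.
Prosecution Delay Deduction: −160 days → 31 January 2034.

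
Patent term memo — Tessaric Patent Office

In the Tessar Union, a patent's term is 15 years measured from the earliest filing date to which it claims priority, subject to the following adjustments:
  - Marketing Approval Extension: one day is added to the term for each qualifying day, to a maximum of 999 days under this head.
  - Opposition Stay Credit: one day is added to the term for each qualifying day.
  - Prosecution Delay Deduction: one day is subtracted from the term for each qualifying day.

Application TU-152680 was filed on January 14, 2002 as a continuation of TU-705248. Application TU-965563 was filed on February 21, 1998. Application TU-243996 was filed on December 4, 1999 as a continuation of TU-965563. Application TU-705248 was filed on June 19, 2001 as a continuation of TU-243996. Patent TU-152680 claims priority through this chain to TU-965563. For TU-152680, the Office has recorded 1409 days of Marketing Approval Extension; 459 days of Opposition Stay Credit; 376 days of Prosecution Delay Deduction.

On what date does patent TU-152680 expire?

2016-02-08

Earliest priority filing: 21 February 1998.
Base term: 21 February 1998 + 15 years → 21 February 2013.
Marketing Approval Extension: 1409 days claimed exceeds the 999-day cap, so +999 days → 17 November 2015.
Opposition Stay Credit: +459 days → 18 February 2017.
Prosecution Delay Deduction: −376 days → 8 February 2016.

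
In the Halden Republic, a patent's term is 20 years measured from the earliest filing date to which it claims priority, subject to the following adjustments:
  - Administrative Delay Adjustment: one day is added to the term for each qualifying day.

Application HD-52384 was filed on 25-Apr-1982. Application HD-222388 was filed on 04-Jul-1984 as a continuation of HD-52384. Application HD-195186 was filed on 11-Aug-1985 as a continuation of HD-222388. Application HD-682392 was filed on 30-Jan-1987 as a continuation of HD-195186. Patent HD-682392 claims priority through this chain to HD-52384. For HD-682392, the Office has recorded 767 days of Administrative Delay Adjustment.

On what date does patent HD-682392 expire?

Earliest priority filing: 25 April 1982.
Base term: 25 April 1982 + 20 years → 25 April 2002.
Administrative Delay Adjustment: +767 days → 31 May 2004.

May 31, 2004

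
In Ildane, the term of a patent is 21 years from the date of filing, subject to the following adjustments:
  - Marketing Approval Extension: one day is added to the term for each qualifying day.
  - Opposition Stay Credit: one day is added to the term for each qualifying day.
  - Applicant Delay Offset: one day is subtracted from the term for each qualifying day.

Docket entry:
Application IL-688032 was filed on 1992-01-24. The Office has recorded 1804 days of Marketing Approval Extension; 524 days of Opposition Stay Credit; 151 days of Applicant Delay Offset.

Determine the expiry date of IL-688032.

Base term: filing date + 21 years → 24 January 2013.
Marketing Approval Extension: +1804 days → 2 January 2018.
Opposition Stay Credit: +524 days → 10 June 2019.
Applicant Delay Offset: −151 days → 10 January 2019.

2019-01-10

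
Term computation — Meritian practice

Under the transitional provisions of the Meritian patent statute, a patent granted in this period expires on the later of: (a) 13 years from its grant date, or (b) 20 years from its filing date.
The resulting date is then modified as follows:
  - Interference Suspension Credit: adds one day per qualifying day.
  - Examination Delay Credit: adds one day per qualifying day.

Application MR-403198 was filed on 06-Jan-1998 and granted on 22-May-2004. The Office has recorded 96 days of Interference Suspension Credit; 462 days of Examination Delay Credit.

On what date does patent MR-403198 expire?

July 18, 2019

(a) grant + 13 years → 22 May 2017.
(b) filing + 20 years → 6 January 2018.
Later of the two: 6 January 2018.
Interference Suspension Credit: +96 days → 12 April 2018.
Examination Delay Credit: +462 days → 18 July 2019.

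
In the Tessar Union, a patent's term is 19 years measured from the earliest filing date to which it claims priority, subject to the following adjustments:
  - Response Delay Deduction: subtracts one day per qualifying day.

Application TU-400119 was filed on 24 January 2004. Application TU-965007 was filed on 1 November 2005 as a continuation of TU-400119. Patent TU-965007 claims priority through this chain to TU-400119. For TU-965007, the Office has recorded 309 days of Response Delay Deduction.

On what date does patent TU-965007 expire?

Earliest priority filing: 24 January 2004.
Base term: 24 January 2004 + 19 years → 24 January 2023.
Response Delay Deduction: −309 days → 21 March 2022.

2022-03-21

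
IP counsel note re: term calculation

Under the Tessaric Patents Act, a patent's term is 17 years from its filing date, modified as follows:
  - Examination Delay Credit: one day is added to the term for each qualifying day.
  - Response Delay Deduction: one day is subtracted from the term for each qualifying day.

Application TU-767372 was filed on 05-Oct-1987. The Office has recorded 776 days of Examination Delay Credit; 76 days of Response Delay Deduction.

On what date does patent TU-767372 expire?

September 5, 2006

Base term: filing date + 17 years → 5 October 2004.
Examination Delay Credit: +776 days → 20 November 2006.
Response Delay Deduction: −76 days → 5 September 2006.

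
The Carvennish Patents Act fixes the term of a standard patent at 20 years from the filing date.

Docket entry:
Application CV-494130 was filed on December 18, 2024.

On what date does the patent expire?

Filing date + 20 years → 18 December 2044.

December 18, 2044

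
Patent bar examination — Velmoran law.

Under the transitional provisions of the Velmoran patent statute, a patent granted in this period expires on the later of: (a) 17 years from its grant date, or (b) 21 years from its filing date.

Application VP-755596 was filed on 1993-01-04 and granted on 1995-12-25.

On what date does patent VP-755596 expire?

2014-01-04

(a) grant + 17 years → 25 December 2012.
(b) filing + 21 years → 4 January 2014.
Later of the two: 4 January 2014.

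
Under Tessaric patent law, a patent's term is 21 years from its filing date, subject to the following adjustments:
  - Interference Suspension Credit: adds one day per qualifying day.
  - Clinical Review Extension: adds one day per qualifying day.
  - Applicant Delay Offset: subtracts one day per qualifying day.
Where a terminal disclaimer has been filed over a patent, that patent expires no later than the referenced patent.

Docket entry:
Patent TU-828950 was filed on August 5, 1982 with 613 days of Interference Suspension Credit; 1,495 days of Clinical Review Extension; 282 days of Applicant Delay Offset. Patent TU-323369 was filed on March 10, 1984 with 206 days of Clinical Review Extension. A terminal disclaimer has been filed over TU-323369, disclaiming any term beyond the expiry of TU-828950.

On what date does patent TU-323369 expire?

Natural term of TU-323369:
  Base: filing + 21 years → 10 March 2005.
  Clinical Review Extension: +206 days → 2 October 2005.
Expiry of referenced patent TU-828950:
  Base: filing + 21 years → 5 August 2003.
  Interference Suspension Credit: +613 days → 9 April 2005.
  Clinical Review Extension: +1495 days → 13 May 2009.
  Applicant Delay Offset: −282 days → 4 August 2008.
Terminal disclaimer: TU-323369 expires on the earlier of 2 October 2005 and 4 August 2008.

October 2, 2005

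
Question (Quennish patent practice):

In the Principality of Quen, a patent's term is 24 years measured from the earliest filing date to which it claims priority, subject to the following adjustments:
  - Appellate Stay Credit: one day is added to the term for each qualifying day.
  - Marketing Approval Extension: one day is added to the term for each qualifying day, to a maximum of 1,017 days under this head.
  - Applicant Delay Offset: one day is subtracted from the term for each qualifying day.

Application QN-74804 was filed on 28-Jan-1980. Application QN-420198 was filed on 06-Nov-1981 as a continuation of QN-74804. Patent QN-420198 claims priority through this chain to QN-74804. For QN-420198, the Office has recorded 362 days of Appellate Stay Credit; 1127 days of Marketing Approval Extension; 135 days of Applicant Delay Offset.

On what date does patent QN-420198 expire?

2007-06-25

Earliest priority filing: 28 January 1980.
Base term: 28 January 1980 + 24 years → 28 January 2004.
Appellate Stay Credit: +362 days → 24 January 2005.
Marketing Approval Extension: 1127 days claimed exceeds the 1017-day cap, so +1017 days → 7 November 2007.
Applicant Delay Offset: −135 days → 25 June 2007.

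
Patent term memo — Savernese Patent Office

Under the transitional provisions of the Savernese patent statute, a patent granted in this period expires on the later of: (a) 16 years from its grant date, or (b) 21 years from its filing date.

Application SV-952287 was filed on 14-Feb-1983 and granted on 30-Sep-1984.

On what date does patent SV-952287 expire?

(a) grant + 16 years → 30 September 2000.
(b) filing + 21 years → 14 February 2004.
Later of the two: 14 February 2004.

2004-02-14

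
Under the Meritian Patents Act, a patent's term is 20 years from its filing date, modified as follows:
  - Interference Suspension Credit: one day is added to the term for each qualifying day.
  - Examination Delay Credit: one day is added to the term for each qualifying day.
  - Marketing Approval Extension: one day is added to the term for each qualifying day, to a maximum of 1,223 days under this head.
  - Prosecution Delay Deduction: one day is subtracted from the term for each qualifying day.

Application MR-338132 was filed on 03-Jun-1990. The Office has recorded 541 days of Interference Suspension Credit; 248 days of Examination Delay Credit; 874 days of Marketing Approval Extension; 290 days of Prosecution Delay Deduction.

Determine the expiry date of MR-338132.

Base term: filing date + 20 years → 3 June 2010.
Interference Suspension Credit: +541 days → 26 November 2011.
Examination Delay Credit: +248 days → 31 July 2012.
Marketing Approval Extension: 874 days (within the 1223-day cap) → +874 days → 22 December 2014.
Prosecution Delay Deduction: −290 days → 7 March 2014.

March 7, 2014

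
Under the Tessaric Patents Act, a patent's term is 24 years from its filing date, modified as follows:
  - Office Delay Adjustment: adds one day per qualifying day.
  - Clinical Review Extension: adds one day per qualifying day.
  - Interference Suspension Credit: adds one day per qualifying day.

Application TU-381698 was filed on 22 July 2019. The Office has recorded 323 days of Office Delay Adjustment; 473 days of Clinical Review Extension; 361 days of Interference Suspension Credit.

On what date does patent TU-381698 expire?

2046-09-21

Base term: filing date + 24 years → 22 July 2043.
Office Delay Adjustment: +323 days → 9 June 2044.
Clinical Review Extension: +473 days → 25 September 2045.
Interference Suspension Credit: +361 days → 21 September 2046.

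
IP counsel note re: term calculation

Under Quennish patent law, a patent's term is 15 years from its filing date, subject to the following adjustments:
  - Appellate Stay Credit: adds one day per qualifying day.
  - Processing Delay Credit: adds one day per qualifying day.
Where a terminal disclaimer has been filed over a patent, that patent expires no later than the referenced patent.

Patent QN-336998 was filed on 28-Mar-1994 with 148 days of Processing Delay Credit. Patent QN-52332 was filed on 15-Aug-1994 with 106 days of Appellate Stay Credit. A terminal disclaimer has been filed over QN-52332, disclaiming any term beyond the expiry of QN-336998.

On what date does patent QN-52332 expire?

Natural term of QN-52332:
  Base: filing + 15 years → 15 August 2009.
  Appellate Stay Credit: +106 days → 29 November 2009.
Expiry of referenced patent QN-336998:
  Base: filing + 15 years → 28 March 2009.
  Processing Delay Credit: +148 days → 23 August 2009.
Terminal disclaimer: QN-52332 expires on the earlier of 29 November 2009 and 23 August 2009.

August 23, 2009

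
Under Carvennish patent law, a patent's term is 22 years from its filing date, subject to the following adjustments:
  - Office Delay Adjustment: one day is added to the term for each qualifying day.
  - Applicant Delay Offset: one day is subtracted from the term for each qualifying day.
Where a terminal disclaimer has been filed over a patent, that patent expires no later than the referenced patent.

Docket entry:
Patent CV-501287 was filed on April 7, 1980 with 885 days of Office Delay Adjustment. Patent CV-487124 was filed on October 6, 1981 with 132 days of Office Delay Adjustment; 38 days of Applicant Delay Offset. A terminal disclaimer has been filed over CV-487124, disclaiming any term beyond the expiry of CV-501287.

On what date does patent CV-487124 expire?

2004-01-08

Natural term of CV-487124:
  Base: filing + 22 years → 6 October 2003.
  Office Delay Adjustment: +132 days → 15 February 2004.
  Applicant Delay Offset: −38 days → 8 January 2004.
Expiry of referenced patent CV-501287:
  Base: filing + 22 years → 7 April 2002.
  Office Delay Adjustment: +885 days → 8 September 2004.
Terminal disclaimer: CV-487124 expires on the earlier of 8 January 2004 and 8 September 2004.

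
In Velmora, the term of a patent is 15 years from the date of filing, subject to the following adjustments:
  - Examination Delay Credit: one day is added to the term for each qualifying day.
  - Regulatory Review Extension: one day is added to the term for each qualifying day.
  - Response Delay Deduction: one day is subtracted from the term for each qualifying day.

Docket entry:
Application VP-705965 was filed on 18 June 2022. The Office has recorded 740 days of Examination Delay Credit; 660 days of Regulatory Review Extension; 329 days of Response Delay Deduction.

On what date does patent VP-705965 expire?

Base term: filing date + 15 years → 18 June 2037.
Examination Delay Credit: +740 days → 28 June 2039.
Regulatory Review Extension: +660 days → 18 April 2041.
Response Delay Deduction: −329 days → 24 May 2040.

May 24, 2040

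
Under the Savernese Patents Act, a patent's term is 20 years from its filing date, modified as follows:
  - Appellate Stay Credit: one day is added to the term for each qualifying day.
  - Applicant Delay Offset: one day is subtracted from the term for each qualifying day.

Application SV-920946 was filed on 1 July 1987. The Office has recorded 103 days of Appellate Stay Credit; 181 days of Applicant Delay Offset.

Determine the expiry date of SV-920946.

April 14, 2007

Base term: filing date + 20 years → 1 July 2007.
Appellate Stay Credit: +103 days → 12 October 2007.
Applicant Delay Offset: −181 days → 14 April 2007.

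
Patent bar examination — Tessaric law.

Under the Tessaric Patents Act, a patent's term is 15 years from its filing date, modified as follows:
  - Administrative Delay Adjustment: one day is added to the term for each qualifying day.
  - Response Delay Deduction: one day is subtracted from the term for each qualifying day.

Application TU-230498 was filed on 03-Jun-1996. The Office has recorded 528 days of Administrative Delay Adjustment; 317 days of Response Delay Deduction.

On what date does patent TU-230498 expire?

Base term: filing date + 15 years → 3 June 2011.
Administrative Delay Adjustment: +528 days → 12 November 2012.
Response Delay Deduction: −317 days → 31 December 2011.

2011-12-31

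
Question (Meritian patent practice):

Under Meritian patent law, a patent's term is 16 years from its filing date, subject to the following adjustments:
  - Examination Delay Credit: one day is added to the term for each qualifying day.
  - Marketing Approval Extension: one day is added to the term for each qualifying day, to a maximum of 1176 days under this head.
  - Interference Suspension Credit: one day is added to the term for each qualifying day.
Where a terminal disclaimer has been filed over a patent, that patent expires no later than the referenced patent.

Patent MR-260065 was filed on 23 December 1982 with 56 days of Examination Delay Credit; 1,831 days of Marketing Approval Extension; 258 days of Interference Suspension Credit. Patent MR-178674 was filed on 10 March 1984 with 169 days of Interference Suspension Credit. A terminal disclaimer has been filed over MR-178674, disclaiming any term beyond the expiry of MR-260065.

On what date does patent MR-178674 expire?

August 26, 2000

Natural term of MR-178674:
  Base: filing + 16 years → 10 March 2000.
  Interference Suspension Credit: +169 days → 26 August 2000.
Expiry of referenced patent MR-260065:
  Base: filing + 16 years → 23 December 1998.
  Examination Delay Credit: +56 days → 17 February 1999.
  Marketing Approval Extension: 1831 days claimed exceeds the 1176-day cap, so +1176 days → 8 May 2002.
  Interference Suspension Credit: +258 days → 21 January 2003.
Terminal disclaimer: MR-178674 expires on the earlier of 26 August 2000 and 21 January 2003.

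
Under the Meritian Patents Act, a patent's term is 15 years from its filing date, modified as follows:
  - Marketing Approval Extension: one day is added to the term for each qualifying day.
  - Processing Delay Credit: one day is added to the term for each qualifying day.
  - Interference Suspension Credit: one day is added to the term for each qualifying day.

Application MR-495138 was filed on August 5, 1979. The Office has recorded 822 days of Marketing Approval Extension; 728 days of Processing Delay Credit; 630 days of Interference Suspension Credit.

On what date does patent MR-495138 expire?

July 24, 2000

Base term: filing date + 15 years → 5 August 1994.
Marketing Approval Extension: +822 days → 4 November 1996.
Processing Delay Credit: +728 days → 2 November 1998.
Interference Suspension Credit: +630 days → 24 July 2000.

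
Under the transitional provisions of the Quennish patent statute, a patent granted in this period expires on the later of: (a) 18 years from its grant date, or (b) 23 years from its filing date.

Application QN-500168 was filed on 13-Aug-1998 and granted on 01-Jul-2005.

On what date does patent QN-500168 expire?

July 1, 2023

(a) grant + 18 years → 1 July 2023.
(b) filing + 23 years → 13 August 2021.
Later of the two: 1 July 2023.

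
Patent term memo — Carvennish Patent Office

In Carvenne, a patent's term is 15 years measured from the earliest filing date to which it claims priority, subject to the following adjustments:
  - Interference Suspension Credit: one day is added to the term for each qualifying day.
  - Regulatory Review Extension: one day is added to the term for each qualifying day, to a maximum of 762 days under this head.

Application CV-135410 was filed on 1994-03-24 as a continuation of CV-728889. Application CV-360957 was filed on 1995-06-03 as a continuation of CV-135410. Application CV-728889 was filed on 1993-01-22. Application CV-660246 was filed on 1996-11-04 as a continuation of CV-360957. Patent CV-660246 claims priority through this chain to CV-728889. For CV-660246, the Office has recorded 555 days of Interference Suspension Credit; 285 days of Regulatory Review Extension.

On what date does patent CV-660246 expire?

Earliest priority filing: 22 January 1993.
Base term: 22 January 1993 + 15 years → 22 January 2008.
Interference Suspension Credit: +555 days → 30 July 2009.
Regulatory Review Extension: 285 days (within the 762-day cap) → +285 days → 11 May 2010.

2010-05-11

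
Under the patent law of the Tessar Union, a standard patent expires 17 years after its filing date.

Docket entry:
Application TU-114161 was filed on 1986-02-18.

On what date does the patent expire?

February 18, 2003

Filing date + 17 years → 18 February 2003.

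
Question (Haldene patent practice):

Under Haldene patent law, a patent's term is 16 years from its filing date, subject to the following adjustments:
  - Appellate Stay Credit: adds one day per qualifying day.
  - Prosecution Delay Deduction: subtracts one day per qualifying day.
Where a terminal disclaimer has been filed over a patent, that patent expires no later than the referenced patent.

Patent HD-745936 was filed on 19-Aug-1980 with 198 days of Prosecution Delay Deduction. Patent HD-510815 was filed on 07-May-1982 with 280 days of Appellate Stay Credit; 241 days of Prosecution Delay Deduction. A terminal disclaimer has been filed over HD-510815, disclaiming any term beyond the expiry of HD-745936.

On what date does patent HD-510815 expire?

February 3, 1996

Natural term of HD-510815:
  Base: filing + 16 years → 7 May 1998.
  Appellate Stay Credit: +280 days → 11 February 1999.
  Prosecution Delay Deduction: −241 days → 15 June 1998.
Expiry of referenced patent HD-745936:
  Base: filing + 16 years → 19 August 1996.
  Prosecution Delay Deduction: −198 days → 3 February 1996.
Terminal disclaimer: HD-510815 expires on the earlier of 15 June 1998 and 3 February 1996.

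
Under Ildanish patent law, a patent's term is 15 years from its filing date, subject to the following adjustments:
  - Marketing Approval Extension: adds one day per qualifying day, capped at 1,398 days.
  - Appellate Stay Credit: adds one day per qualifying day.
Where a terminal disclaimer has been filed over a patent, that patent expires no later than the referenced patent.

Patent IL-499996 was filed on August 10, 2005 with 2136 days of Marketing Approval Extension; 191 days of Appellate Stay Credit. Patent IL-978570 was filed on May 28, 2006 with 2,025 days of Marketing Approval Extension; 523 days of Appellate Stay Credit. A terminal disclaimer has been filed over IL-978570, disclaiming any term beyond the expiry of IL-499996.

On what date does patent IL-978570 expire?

December 16, 2024

Natural term of IL-978570:
  Base: filing + 15 years → 28 May 2021.
  Marketing Approval Extension: 2025 days claimed exceeds the 1398-day cap, so +1398 days → 26 March 2025.
  Appellate Stay Credit: +523 days → 31 August 2026.
Expiry of referenced patent IL-499996:
  Base: filing + 15 years → 10 August 2020.
  Marketing Approval Extension: 2136 days claimed exceeds the 1398-day cap, so +1398 days → 8 June 2024.
  Appellate Stay Credit: +191 days → 16 December 2024.
Terminal disclaimer: IL-978570 expires on the earlier of 31 August 2026 and 16 December 2024.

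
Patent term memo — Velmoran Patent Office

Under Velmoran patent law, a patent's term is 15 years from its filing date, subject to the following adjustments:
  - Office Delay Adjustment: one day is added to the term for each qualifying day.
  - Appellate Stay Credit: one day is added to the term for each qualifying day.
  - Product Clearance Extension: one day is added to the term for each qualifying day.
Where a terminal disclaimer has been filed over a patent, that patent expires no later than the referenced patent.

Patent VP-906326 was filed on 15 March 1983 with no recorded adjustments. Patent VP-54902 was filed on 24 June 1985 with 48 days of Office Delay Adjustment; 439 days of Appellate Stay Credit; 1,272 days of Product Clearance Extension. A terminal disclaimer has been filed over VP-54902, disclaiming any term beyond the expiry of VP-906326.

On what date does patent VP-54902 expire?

Natural term of VP-54902:
  Base: filing + 15 years → 24 June 2000.
  Office Delay Adjustment: +48 days → 11 August 2000.
  Appellate Stay Credit: +439 days → 24 October 2001.
  Product Clearance Extension: +1272 days → 18 April 2005.
Expiry of referenced patent VP-906326:
  Base: filing + 15 years → 15 March 1998.
Terminal disclaimer: VP-54902 expires on the earlier of 18 April 2005 and 15 March 1998.

1998-03-15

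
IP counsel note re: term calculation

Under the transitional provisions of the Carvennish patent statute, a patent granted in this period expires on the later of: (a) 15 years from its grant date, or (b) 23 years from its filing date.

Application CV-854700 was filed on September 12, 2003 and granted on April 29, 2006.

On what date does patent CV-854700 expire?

2026-09-12

(a) grant + 15 years → 29 April 2021.
(b) filing + 23 years → 12 September 2026.
Later of the two: 12 September 2026.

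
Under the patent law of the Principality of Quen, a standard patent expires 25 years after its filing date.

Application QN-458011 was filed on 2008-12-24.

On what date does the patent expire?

Filing date + 25 years → 24 December 2033.

2033-12-24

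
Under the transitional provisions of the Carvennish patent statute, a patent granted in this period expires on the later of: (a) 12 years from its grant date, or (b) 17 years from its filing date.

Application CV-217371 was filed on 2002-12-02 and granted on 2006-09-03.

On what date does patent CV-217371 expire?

(a) grant + 12 years → 3 September 2018.
(b) filing + 17 years → 2 December 2019.
Later of the two: 2 December 2019.

December 2, 2019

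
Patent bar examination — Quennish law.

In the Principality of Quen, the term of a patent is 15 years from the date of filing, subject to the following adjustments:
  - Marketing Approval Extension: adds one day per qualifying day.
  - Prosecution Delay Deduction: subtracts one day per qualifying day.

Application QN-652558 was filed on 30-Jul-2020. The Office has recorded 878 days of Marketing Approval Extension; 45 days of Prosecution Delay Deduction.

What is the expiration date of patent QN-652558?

2037-11-09

Base term: filing date + 15 years → 30 July 2035.
Marketing Approval Extension: +878 days → 24 December 2037.
Prosecution Delay Deduction: −45 days → 9 November 2037.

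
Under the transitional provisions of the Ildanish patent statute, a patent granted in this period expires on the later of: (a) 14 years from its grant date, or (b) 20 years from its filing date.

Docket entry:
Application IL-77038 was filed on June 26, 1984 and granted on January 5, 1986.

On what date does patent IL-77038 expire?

2004-06-26

(a) grant + 14 years → 5 January 2000.
(b) filing + 20 years → 26 June 2004.
Later of the two: 26 June 2004.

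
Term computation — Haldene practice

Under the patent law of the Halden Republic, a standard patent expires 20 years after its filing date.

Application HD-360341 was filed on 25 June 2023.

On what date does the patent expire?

Filing date + 20 years → 25 June 2043.

June 25, 2043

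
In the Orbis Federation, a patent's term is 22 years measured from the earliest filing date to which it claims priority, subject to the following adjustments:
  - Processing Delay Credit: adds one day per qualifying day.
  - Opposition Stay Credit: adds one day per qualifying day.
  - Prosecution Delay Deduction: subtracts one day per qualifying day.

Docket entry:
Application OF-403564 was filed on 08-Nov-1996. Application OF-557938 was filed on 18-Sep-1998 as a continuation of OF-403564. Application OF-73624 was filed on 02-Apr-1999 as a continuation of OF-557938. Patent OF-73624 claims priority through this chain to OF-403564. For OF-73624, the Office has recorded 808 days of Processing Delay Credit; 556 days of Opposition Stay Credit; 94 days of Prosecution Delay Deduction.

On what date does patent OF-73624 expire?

May 1, 2022

Earliest priority filing: 8 November 1996.
Base term: 8 November 1996 + 22 years → 8 November 2018.
Processing Delay Credit: +808 days → 24 January 2021.
Opposition Stay Credit: +556 days → 3 August 2022.
Prosecution Delay Deduction: −94 days → 1 May 2022.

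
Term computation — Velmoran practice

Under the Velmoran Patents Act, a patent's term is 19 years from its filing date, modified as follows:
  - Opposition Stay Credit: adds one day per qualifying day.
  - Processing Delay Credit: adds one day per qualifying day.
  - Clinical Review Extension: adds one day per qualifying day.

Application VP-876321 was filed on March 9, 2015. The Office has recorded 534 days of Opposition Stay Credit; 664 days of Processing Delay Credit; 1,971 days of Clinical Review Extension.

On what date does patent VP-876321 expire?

Base term: filing date + 19 years → 9 March 2034.
Opposition Stay Credit: +534 days → 25 August 2035.
Processing Delay Credit: +664 days → 19 June 2037.
Clinical Review Extension: +1971 days → 11 November 2042.

November 11, 2042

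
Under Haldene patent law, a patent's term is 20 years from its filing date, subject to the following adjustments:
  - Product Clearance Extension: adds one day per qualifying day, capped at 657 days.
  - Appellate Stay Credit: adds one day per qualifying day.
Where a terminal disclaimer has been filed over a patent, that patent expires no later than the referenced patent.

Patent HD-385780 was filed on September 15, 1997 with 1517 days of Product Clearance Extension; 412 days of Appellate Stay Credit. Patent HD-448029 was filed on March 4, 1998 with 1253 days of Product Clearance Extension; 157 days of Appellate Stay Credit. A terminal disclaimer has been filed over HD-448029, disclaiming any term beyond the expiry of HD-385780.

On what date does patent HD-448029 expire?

2020-05-26

Natural term of HD-448029:
  Base: filing + 20 years → 4 March 2018.
  Product Clearance Extension: 1253 days claimed exceeds the 657-day cap, so +657 days → 21 December 2019.
  Appellate Stay Credit: +157 days → 26 May 2020.
Expiry of referenced patent HD-385780:
  Base: filing + 20 years → 15 September 2017.
  Product Clearance Extension: 1517 days claimed exceeds the 657-day cap, so +657 days → 4 July 2019.
  Appellate Stay Credit: +412 days → 19 August 2020.
Terminal disclaimer: HD-448029 expires on the earlier of 26 May 2020 and 19 August 2020.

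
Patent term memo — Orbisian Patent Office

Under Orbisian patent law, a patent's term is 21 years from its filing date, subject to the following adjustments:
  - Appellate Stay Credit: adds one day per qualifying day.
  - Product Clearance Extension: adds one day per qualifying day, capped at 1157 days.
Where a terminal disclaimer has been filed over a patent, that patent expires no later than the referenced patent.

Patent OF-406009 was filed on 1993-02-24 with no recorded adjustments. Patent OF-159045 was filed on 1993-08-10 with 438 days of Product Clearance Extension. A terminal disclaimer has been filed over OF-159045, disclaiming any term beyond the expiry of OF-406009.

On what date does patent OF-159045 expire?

Natural term of OF-159045:
  Base: filing + 21 years → 10 August 2014.
  Product Clearance Extension: 438 days (within the 1157-day cap) → +438 days → 22 October 2015.
Expiry of referenced patent OF-406009:
  Base: filing + 21 years → 24 February 2014.
Terminal disclaimer: OF-159045 expires on the earlier of 22 October 2015 and 24 February 2014.

February 24, 2014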